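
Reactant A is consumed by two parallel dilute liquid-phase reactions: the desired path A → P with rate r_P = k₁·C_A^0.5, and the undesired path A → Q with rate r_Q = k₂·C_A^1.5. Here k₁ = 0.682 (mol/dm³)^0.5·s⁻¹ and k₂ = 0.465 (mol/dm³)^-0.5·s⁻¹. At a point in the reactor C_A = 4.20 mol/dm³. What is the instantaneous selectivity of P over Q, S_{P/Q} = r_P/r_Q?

0.349

S_{P/Q} = r_P/r_Q = (k₁·C_A^0.5)/(k₂·C_A^1.5) = (k₁/k₂)·C_A⁻¹.
= (0.682×4.200^0.5) / (0.465×4.200^1.5) = 1.398/4.002 = 0.349.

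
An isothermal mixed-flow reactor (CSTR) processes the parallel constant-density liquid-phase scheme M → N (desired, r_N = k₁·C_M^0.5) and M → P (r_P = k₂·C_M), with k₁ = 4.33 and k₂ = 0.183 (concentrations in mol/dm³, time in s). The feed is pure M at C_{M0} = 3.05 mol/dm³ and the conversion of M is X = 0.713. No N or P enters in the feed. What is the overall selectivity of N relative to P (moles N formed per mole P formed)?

25.3

Exit C_M = C_{M0}(1−X) = 3.05×0.287 = 0.8754 mol/dm³.
In a CSTR the entire volume is at exit conditions, so r_N = 4.33×0.8754^0.5 = 4.051 and r_P = 0.183×0.8754 = 0.1602.
Overall selectivity = C_N/C_P = r_Nτ/(r_Pτ) = r_N/r_P = 25.3.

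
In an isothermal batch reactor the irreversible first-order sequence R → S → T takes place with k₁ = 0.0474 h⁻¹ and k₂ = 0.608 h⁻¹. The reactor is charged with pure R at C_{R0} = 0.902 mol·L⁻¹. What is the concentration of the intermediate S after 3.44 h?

0.0554 mol·L⁻¹

Solving the coupled first-order balances gives C_S(t) = [k₁/(k₂−k₁)]·C_{R0}·(e^(−k₁t) − e^(−k₂t)).
e^(−k₁t) = e^(−0.0474×3.44) = e^(−0.1631) = 0.8495; e^(−k₂t) = e^(−2.092) = 0.1235.
C_S = 0.0474×0.902/(0.608−0.0474) × (0.8495−0.1235) = 0.07627×0.7260 = 0.05537 mol·L⁻¹.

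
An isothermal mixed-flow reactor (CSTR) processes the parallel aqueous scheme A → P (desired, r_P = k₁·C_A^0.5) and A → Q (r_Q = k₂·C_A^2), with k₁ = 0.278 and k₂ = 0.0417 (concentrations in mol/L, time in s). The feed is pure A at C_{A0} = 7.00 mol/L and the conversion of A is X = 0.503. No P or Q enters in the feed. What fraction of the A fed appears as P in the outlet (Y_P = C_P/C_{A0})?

0.255

Exit C_A = C_{A0}(1−X) = 7.00×0.497 = 3.479 mol/L.
In a CSTR the entire volume is at exit conditions, so r_P = 0.278×3.479^0.5 = 0.5185 and r_Q = 0.0417×3.479^2 = 0.5047.
Fraction of consumed A going to P: r_P/(r_P+r_Q) = 0.5068.
C_P = 0.5068·C_{A0}·X = 0.5068×7.00×0.503 = 1.78 mol/L; Y_P = C_P/C_{A0} = 0.255.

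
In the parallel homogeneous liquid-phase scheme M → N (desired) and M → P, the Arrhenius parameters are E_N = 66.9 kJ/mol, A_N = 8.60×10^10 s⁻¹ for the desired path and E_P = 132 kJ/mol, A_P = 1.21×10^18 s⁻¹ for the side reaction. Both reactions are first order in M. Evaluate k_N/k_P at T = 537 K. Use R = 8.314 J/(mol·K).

Since both paths have the same order in M, the concentration cancels and S_{N/P} = k_N/k_P = (A_N/A_P)·exp[(E_P−E_N)/(RT)].
(E_P−E_N)/(RT) = (132−66.9)×10³/(8.314×537) = 65100/4465 = 14.58.
k_N/k_P = (8.60×10^10/1.21×10^18)·exp(14.58) = 7.107×10^-8 × 2.151×10^6 = 0.153.

0.153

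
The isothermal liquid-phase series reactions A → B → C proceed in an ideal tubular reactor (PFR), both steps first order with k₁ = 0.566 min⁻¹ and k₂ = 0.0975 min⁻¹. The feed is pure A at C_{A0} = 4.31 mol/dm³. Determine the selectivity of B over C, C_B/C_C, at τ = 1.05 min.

17.4

Solving the coupled first-order balances gives C_B(τ) = [k₁/(k₂−k₁)]·C_{A0}·(e^(−k₁τ) − e^(−k₂τ)).
e^(−k₁τ) = e^(−0.566×1.05) = e^(−0.5943) = 0.5519; e^(−k₂τ) = e^(−0.1024) = 0.9027.
C_B = 0.566×4.31/(0.0975−0.566) × (0.5519−0.9027) = (-5.207)×(-0.3507) = 1.826 mol/dm³.
C_A = C_{A0}e^(−k₁τ) = 2.379 mol/dm³, so C_C = C_{A0}−C_A−C_B = 0.1048 mol/dm³; C_B/C_C = 17.4.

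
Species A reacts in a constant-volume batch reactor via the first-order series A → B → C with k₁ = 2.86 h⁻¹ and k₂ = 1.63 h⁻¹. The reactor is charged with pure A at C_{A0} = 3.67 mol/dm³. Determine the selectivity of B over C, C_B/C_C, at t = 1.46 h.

0.223

The intermediate concentration in a first-order A→B→C sequence is C_B = k₁C_{A0}(e^(−k₁t) − e^(−k₂t))/(k₂−k₁).
e^(−k₁t) = e^(−2.86×1.46) = e^(−4.176) = 0.01537; e^(−k₂t) = e^(−2.380) = 0.09257.
C_B = 2.86×3.67/(1.63−2.86) × (0.01537−0.09257) = (-8.533)×(-0.07720) = 0.6588 mol/dm³.
C_A = C_{A0}e^(−k₁t) = 0.05639 mol/dm³, so C_C = C_{A0}−C_A−C_B = 2.955 mol/dm³; C_B/C_C = 0.223.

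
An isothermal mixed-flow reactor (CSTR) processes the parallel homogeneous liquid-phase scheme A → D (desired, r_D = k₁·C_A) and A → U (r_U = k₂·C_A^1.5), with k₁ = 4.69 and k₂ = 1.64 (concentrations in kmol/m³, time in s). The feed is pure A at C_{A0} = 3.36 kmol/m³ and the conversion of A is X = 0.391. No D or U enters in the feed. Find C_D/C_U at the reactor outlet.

2.00

Exit C_A = C_{A0}(1−X) = 3.36×0.609 = 2.046 kmol/m³.
A CSTR operates uniformly at the exit composition, giving r_D = 9.597 and r_U = 4.800 (each k·C_A^n at C_A = 2.046).
Overall selectivity = C_D/C_U = r_Dτ/(r_Uτ) = r_D/r_U = 2.00.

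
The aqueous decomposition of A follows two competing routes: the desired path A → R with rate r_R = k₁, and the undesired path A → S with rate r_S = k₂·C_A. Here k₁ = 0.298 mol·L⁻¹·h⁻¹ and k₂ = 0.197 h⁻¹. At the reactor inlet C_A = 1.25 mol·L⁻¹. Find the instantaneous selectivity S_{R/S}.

S_{R/S} = r_R/r_S = (k₁)/(k₂·C_A) = (k₁/k₂)·C_A⁻¹.
= (0.298) / (0.197×1.250) = 0.2980/0.2463 = 1.21.

1.21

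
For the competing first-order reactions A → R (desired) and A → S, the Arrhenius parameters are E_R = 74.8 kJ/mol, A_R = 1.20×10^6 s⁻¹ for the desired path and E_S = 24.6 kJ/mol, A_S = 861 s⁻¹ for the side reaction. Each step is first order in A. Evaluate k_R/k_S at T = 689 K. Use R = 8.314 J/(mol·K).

k_R/k_S = (A_R/A_S)·exp[−(E_R−E_S)/(RT)] = (A_R/A_S)·exp[(E_S−E_R)/(RT)].
(E_S−E_R)/(RT) = (24.6−74.8)×10³/(8.314×689) = -50200/5728 = -8.763.
k_R/k_S = (1.20×10^6/861)·exp(-8.763) = 1394 × 1.563×10^-4 = 0.218.

0.218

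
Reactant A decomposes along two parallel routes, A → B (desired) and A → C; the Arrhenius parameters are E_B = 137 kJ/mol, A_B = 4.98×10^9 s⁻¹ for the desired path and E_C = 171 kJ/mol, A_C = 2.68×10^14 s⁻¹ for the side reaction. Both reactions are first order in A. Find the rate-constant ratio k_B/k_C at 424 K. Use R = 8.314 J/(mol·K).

Since both paths have the same order in A, the concentration cancels and S_{B/C} = k_B/k_C = (A_B/A_C)·exp[(E_C−E_B)/(RT)].
(E_C−E_B)/(RT) = (171−137)×10³/(8.314×424) = 34000/3525 = 9.645.
k_B/k_C = (4.98×10^9/2.68×10^14)·exp(9.645) = 1.858×10^-5 × 15445 = 0.287.
Since E_B < E_C, lowering the temperature improves selectivity toward B.

0.287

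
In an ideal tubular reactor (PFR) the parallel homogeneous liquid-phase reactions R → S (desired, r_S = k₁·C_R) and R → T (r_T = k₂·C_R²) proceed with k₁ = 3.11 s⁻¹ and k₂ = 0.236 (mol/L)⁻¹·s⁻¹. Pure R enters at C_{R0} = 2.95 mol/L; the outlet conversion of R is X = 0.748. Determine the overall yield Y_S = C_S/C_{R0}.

0.657

C_R = C_{R0}(1−X) = 0.7434 mol/L.
Along a PFR/batch, dC_S/dC_R = −r_S/(r_S+r_T) = −k₁/(k₁+k₂·C_R).
Integrating from C_{R0} to C_R: C_S = (3.11/0.236)·ln[(3.11+0.236·2.95)/(3.11+0.236·0.743)] = 13.18·ln(3.806/3.285) = 1.939 mol/L.
Y_S = C_S/C_{R0} = 1.939/2.95 = 0.657.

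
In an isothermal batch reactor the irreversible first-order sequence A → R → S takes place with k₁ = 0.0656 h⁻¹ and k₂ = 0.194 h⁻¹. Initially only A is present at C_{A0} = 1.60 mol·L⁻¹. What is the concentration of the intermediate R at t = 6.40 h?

The intermediate concentration in a first-order A→B→C sequence is C_R = k₁C_{A0}(e^(−k₁t) − e^(−k₂t))/(k₂−k₁).
e^(−k₁t) = e^(−0.0656×6.40) = e^(−0.4198) = 0.6572; e^(−k₂t) = e^(−1.242) = 0.2889.
C_R = 0.0656×1.60/(0.194−0.0656) × (0.6572−0.2889) = 0.8174×0.3682 = 0.3010 mol·L⁻¹.

0.301 mol·L⁻¹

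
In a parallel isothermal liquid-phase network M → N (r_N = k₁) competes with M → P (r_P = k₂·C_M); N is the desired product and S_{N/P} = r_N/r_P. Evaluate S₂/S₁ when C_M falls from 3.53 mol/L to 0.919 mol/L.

3.84

S_{N/P} = (k₁/k₂)·C_M⁻¹, so S₂/S₁ = (C_{M,2}/C_{M,1})⁻¹.
= 3.53/0.919 = 3.84.
Selectivity toward N rises as C_M falls — low-concentration operation is favoured.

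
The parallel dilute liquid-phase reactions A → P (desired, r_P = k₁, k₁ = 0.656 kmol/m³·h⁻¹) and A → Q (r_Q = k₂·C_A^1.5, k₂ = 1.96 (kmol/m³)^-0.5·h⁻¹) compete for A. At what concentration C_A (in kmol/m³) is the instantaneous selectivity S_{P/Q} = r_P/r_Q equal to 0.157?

1.66 kmol/m³

S_{P/Q} = (k₁/k₂)·C_A^-1.5 ⇒ C_A = (S·k₂/k₁)^(1/(-1.5)).
= (0.157×1.96/0.656)^(-0.6667) = (0.4691)^(-0.6667) = 1.66 kmol/m³.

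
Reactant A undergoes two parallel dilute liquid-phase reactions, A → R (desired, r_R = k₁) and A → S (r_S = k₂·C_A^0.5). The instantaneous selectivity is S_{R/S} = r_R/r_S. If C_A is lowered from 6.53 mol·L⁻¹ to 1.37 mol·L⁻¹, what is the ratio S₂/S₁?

S_{R/S} = (k₁/k₂)·C_A^-0.5, so S₂/S₁ = (C_{A,2}/C_{A,1})^-0.5.
= (1.37/6.53)^(-0.5) = (0.2098)^(-0.5) = 2.18.
Selectivity toward R rises as C_A falls — low-concentration operation is favoured.

2.18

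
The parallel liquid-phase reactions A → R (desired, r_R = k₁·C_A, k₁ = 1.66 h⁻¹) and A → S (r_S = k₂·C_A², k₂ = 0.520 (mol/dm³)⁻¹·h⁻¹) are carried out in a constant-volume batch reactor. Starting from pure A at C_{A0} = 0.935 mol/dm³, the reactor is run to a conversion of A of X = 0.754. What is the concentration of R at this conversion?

C_A = C_{A0}(1−X) = 0.2300 mol/dm³.
Along a PFR/batch, dC_R/dC_A = −r_R/(r_R+r_S) = −k₁/(k₁+k₂·C_A).
Integrating from C_{A0} to C_A: C_R = (1.66/0.520)·ln[(1.66+0.520·0.935)/(1.66+0.520·0.230)] = 3.192·ln(2.146/1.780) = 0.5979 mol/dm³.

0.598 mol/dm³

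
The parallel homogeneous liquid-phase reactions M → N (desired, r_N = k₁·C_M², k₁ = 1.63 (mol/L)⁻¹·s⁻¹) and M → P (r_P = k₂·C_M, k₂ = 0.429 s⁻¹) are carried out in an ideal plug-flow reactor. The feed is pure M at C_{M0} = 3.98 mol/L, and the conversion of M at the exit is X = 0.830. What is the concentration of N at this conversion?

2.91 mol/L

C_M = C_{M0}(1−X) = 0.6766 mol/L.
Along a PFR/batch, dC_P/dC_M = −r_P/(r_N+r_P) = −k₂/(k₂+k₁·C_M).
Integrating from C_{M0} to C_M: C_P = (0.429/1.63)·ln[(0.429+1.63·3.98)/(0.429+1.63·0.677)] = 0.2632·ln(6.916/1.532) = 0.3967 mol/L.
Then C_N = (C_{M0}−C_M) − C_P = 3.303 − 0.3967 = 2.907 mol/L.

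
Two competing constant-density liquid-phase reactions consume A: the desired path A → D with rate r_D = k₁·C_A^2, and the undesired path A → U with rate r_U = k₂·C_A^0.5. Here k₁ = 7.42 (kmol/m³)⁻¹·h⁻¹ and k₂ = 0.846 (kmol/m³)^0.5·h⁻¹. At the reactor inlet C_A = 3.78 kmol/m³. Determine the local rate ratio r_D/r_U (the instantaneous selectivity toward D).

64.5

S_{D/U} = r_D/r_U = (k₁·C_A^2)/(k₂·C_A^0.5) = (k₁/k₂)·C_A^1.5.
= (7.42×3.780^2) / (0.846×3.780^0.5) = 106.0/1.645 = 64.5.
Since the desired path is higher order in A, keeping C_A high (PFR or concentrated feed) favours D.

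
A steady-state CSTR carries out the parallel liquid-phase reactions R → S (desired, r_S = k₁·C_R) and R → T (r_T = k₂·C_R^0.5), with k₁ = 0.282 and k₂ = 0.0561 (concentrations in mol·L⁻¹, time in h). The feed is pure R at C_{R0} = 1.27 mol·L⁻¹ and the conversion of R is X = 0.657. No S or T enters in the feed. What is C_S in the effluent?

Exit C_R = C_{R0}(1−X) = 1.27×0.343 = 0.4356 mol·L⁻¹.
In a CSTR the entire volume is at exit conditions, so r_S = 0.282×0.4356 = 0.1228 and r_T = 0.0561×0.4356^0.5 = 0.03703.
Fraction of consumed R going to S: r_S/(r_S+r_T) = 0.7684.
C_S = 0.7684·C_{R0}·X = 0.7684×1.27×0.657 = 0.641 mol·L⁻¹.

0.641 mol·L⁻¹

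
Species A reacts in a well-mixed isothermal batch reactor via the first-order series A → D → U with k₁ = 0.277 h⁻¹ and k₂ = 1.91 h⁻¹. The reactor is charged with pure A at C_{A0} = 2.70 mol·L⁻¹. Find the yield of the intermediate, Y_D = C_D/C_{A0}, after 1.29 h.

Solving the coupled first-order balances gives C_D(t) = [k₁/(k₂−k₁)]·C_{A0}·(e^(−k₁t) − e^(−k₂t)).
e^(−k₁t) = e^(−0.277×1.29) = e^(−0.3573) = 0.6995; e^(−k₂t) = e^(−2.464) = 0.08510.
C_D = 0.277×2.70/(1.91−0.277) × (0.6995−0.08510) = 0.4580×0.6144 = 0.2814 mol·L⁻¹.
Y_D = C_D/C_{A0} = 0.2814/2.70 = 0.104.

0.104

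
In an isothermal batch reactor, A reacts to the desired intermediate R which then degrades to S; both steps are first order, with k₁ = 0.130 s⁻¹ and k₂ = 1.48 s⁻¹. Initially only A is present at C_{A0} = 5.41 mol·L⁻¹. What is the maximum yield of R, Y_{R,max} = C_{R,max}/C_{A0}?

Evaluating C_R at t_opt = ln(k₂/k₁)/(k₂−k₁) gives C_{R,max}/C_{A0} = (k₁/k₂)^[k₂/(k₂−k₁)].
= (0.130/1.48)^(1.48/(1.48−0.130)) = (0.08784)^(1.096) = 0.06950.

0.0695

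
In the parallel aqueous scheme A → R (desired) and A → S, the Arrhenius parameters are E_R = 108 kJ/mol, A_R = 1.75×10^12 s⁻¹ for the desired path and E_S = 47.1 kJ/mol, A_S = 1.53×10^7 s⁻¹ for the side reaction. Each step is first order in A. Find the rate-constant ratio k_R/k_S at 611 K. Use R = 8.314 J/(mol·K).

0.711

k_R/k_S = (A_R/A_S)·exp[−(E_R−E_S)/(RT)] = (A_R/A_S)·exp[(E_S−E_R)/(RT)].
(E_S−E_R)/(RT) = (47.1−108)×10³/(8.314×611) = -60900/5080 = -11.99.
k_R/k_S = (1.75×10^12/1.53×10^7)·exp(-11.99) = 1.144×10^5 × 6.215×10^-6 = 0.711.
Since E_R > E_S, raising the temperature improves selectivity toward R.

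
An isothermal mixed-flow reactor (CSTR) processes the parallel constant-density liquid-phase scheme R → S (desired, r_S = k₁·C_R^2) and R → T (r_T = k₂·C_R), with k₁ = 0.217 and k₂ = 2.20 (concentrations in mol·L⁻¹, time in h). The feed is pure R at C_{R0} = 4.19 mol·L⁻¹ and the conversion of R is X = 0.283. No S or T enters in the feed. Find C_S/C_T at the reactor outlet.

0.296

Exit C_R = C_{R0}(1−X) = 4.19×0.717 = 3.004 mol·L⁻¹.
In a CSTR the entire volume is at exit conditions, so r_S = 0.217×3.004^2 = 1.959 and r_T = 2.20×3.004 = 6.609.
Overall selectivity = C_S/C_T = r_Sτ/(r_Tτ) = r_S/r_T = 0.296.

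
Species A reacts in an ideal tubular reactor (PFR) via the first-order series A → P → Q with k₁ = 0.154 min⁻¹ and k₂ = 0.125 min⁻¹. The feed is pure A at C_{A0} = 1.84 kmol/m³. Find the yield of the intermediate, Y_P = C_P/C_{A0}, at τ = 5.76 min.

0.398

The intermediate concentration in a first-order A→B→C sequence is C_P = k₁C_{A0}(e^(−k₁τ) − e^(−k₂τ))/(k₂−k₁).
e^(−k₁τ) = e^(−0.154×5.76) = e^(−0.8870) = 0.4119; e^(−k₂τ) = e^(−0.7200) = 0.4868.
C_P = 0.154×1.84/(0.125−0.154) × (0.4119−0.4868) = (-9.771)×(-0.07488) = 0.7316 kmol/m³.
Y_P = C_P/C_{A0} = 0.7316/1.84 = 0.398.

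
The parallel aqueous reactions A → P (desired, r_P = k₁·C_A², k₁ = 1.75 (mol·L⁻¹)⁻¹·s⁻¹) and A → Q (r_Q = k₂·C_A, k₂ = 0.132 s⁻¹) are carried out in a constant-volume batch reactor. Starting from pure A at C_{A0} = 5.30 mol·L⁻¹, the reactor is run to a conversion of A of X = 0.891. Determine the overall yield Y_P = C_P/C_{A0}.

C_A = C_{A0}(1−X) = 0.5777 mol·L⁻¹.
Along a PFR/batch, dC_Q/dC_A = −r_Q/(r_P+r_Q) = −k₂/(k₂+k₁·C_A).
Integrating from C_{A0} to C_A: C_Q = (0.132/1.75)·ln[(0.132+1.75·5.30)/(0.132+1.75·0.578)] = 0.07543·ln(9.407/1.143) = 0.1590 mol·L⁻¹.
Then C_P = (C_{A0}−C_A) − C_Q = 4.722 − 0.1590 = 4.563 mol·L⁻¹.
Y_P = C_P/C_{A0} = 4.563/5.30 = 0.861.

0.861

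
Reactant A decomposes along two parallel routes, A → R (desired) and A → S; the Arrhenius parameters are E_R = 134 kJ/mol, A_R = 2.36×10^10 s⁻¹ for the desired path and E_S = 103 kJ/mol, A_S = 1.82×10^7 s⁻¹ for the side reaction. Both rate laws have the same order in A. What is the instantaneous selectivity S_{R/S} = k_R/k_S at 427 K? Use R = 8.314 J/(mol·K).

0.209

With equal orders, S_{R/S} = k_R/k_S = (A_R/A_S)·exp[(E_S−E_R)/(RT)].
(E_S−E_R)/(RT) = (103−134)×10³/(8.314×427) = -31000/3550 = -8.732.
k_R/k_S = (2.36×10^10/1.82×10^7)·exp(-8.732) = 1297 × 1.613×10^-4 = 0.209.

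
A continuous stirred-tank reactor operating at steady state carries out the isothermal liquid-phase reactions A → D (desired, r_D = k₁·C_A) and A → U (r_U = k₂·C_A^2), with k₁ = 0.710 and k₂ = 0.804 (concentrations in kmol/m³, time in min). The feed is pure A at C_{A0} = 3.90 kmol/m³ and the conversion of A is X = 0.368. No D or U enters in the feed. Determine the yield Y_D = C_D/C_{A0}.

0.0971

Exit C_A = C_{A0}(1−X) = 3.90×0.632 = 2.465 kmol/m³.
Rates in a CSTR are evaluated at the outlet concentration: r_D = 0.710×2.465 = 1.750, r_U = 0.804×2.465^2 = 4.884.
Fraction of consumed A going to D: r_D/(r_D+r_U) = 0.2638.
C_D = 0.2638·C_{A0}·X = 0.2638×3.90×0.368 = 0.379 kmol/m³; Y_D = C_D/C_{A0} = 0.0971.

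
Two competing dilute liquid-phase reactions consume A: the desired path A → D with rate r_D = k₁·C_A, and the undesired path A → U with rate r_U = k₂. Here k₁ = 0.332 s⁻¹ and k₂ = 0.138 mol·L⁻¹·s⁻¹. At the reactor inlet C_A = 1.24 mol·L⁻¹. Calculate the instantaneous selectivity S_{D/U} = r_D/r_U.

2.98

S_{D/U} = r_D/r_U = (k₁·C_A)/(k₂) = (k₁/k₂)·C_A.
= (0.332×1.240) / (0.138) = 0.4117/0.1380 = 2.98.
Since the desired path is higher order in A, keeping C_A high (PFR or concentrated feed) favours D.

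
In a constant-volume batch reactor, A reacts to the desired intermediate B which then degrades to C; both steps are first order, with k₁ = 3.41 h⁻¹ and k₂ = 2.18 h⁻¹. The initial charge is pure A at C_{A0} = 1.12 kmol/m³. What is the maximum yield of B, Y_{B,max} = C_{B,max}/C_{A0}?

0.453

At the optimum, C_{B,max}/C_{A0} = (k₁/k₂)^[k₂/(k₂−k₁)].
= (3.41/2.18)^(2.18/(2.18−3.41)) = (1.564)^(-1.772) = 0.4525.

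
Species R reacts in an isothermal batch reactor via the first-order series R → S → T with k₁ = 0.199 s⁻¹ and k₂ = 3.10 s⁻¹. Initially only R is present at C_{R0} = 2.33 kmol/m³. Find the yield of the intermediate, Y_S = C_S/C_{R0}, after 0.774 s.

For first-order series with pure R initially, C_S(t) = k₁C_{R0}/(k₂−k₁)·(e^(−k₁t) − e^(−k₂t)).
e^(−k₁t) = e^(−0.199×0.774) = e^(−0.1540) = 0.8572; e^(−k₂t) = e^(−2.399) = 0.09077.
C_S = 0.199×2.33/(3.10−0.199) × (0.8572−0.09077) = 0.1598×0.7665 = 0.1225 kmol/m³.
Y_S = C_S/C_{R0} = 0.1225/2.33 = 0.0526.

0.0526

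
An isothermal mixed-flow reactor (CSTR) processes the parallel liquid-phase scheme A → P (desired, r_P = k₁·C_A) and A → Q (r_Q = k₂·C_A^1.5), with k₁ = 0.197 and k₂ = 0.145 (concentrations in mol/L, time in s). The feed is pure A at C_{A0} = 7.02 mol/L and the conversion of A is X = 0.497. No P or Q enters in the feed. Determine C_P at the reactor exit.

1.46 mol/L

Exit C_A = C_{A0}(1−X) = 7.02×0.503 = 3.531 mol/L.
Rates in a CSTR are evaluated at the outlet concentration: r_P = 0.197×3.531 = 0.6956, r_Q = 0.145×3.531^1.5 = 0.9621.
Fraction of consumed A going to P: r_P/(r_P+r_Q) = 0.4196.
C_P = 0.4196·C_{A0}·X = 0.4196×7.02×0.497 = 1.46 mol/L.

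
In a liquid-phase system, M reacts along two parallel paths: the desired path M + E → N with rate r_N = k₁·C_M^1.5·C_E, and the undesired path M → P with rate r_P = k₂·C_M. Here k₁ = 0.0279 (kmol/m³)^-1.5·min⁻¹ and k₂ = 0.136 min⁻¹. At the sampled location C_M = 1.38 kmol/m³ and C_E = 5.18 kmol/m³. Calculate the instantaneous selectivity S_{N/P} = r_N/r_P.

1.25

S_{N/P} = r_N/r_P = (k₁·C_M^1.5·C_E)/(k₂·C_M) = (k₁/k₂)·C_M^0.5·C_E.
= (0.0279×1.380^1.5×5.180) / (0.136×1.380) = 0.2343/0.1877 = 1.25.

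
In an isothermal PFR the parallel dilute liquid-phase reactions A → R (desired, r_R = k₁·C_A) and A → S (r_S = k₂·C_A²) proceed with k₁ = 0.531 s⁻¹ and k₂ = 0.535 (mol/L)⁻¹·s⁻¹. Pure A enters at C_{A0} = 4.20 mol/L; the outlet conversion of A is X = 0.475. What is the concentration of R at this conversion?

C_A = C_{A0}(1−X) = 2.205 mol/L.
Along a PFR/batch, dC_R/dC_A = −r_R/(r_R+r_S) = −k₁/(k₁+k₂·C_A).
Integrating from C_{A0} to C_A: C_R = (0.531/0.535)·ln[(0.531+0.535·4.20)/(0.531+0.535·2.21)] = 0.9925·ln(2.778/1.711) = 0.4812 mol/L.

0.481 mol/L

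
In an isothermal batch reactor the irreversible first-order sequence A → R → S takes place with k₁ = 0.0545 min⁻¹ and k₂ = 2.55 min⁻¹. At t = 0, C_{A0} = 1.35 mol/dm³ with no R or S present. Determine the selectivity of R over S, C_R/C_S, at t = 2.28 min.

The intermediate concentration in a first-order A→B→C sequence is C_R = k₁C_{A0}(e^(−k₁t) − e^(−k₂t))/(k₂−k₁).
e^(−k₁t) = e^(−0.0545×2.28) = e^(−0.1243) = 0.8832; e^(−k₂t) = e^(−5.814) = 0.002985.
C_R = 0.0545×1.35/(2.55−0.0545) × (0.8832−0.002985) = 0.02948×0.8802 = 0.02595 mol/dm³.
C_A = C_{A0}e^(−k₁t) = 1.192 mol/dm³, so C_S = C_{A0}−C_A−C_R = 0.1318 mol/dm³; C_R/C_S = 0.197.

0.197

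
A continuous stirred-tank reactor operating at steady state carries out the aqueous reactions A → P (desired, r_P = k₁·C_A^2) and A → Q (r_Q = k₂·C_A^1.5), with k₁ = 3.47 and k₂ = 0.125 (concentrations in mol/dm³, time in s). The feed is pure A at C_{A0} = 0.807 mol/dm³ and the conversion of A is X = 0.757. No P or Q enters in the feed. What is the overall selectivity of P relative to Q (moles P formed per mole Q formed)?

Exit C_A = C_{A0}(1−X) = 0.807×0.243 = 0.1961 mol/dm³.
In a CSTR the entire volume is at exit conditions, so r_P = 3.47×0.1961^2 = 0.1334 and r_Q = 0.125×0.1961^1.5 = 0.01085.
Overall selectivity = C_P/C_Q = r_Pτ/(r_Qτ) = r_P/r_Q = 12.3.

12.3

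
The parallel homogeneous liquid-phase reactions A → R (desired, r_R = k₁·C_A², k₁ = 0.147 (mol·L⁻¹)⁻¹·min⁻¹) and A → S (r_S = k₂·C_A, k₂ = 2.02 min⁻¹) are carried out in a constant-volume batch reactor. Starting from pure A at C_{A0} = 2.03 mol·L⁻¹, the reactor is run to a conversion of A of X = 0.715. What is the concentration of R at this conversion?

0.125 mol·L⁻¹

C_A = C_{A0}(1−X) = 0.5786 mol·L⁻¹.
Along a PFR/batch, dC_S/dC_A = −r_S/(r_R+r_S) = −k₂/(k₂+k₁·C_A).
Integrating from C_{A0} to C_A: C_S = (2.02/0.147)·ln[(2.02+0.147·2.03)/(2.02+0.147·0.579)] = 13.74·ln(2.318/2.105) = 1.327 mol·L⁻¹.
Then C_R = (C_{A0}−C_A) − C_S = 1.451 − 1.327 = 0.1248 mol·L⁻¹.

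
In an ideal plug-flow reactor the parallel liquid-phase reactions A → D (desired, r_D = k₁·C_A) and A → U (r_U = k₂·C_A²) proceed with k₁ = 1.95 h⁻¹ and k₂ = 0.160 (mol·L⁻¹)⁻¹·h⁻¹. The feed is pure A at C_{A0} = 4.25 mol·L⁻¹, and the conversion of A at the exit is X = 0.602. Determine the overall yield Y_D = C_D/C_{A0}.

0.485

C_A = C_{A0}(1−X) = 1.692 mol·L⁻¹.
Along a PFR/batch, dC_D/dC_A = −r_D/(r_D+r_U) = −k₁/(k₁+k₂·C_A).
Integrating from C_{A0} to C_A: C_D = (1.95/0.160)·ln[(1.95+0.160·4.25)/(1.95+0.160·1.69)] = 12.19·ln(2.630/2.221) = 2.062 mol·L⁻¹.
Y_D = C_D/C_{A0} = 2.062/4.25 = 0.485.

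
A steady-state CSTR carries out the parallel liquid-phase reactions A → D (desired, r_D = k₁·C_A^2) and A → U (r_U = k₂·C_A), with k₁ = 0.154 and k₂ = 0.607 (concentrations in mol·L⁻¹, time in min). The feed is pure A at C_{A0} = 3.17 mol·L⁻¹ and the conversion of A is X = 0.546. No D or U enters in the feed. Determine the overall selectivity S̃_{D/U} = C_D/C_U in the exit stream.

0.365

Exit C_A = C_{A0}(1−X) = 3.17×0.454 = 1.439 mol·L⁻¹.
A CSTR operates uniformly at the exit composition, giving r_D = 0.3190 and r_U = 0.8736 (each k·C_A^n at C_A = 1.439).
Overall selectivity = C_D/C_U = r_Dτ/(r_Uτ) = r_D/r_U = 0.365.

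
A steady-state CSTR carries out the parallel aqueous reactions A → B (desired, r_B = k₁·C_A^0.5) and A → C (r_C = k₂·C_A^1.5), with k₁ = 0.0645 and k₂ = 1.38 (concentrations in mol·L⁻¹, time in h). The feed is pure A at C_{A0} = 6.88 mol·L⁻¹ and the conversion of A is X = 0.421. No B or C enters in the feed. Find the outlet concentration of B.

Exit C_A = C_{A0}(1−X) = 6.88×0.579 = 3.984 mol·L⁻¹.
A CSTR operates uniformly at the exit composition, giving r_B = 0.1287 and r_C = 10.97 (each k·C_A^n at C_A = 3.984).
Fraction of consumed A going to B: r_B/(r_B+r_C) = 0.01160.
C_B = 0.01160·C_{A0}·X = 0.01160×6.88×0.421 = 0.0336 mol·L⁻¹.

0.0336 mol·L⁻¹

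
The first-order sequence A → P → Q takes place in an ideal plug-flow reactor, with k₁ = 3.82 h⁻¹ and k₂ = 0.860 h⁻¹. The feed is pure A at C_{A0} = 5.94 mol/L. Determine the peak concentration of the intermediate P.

3.85 mol/L

Evaluating C_P at τ_opt = ln(k₂/k₁)/(k₂−k₁) gives C_{P,max}/C_{A0} = (k₁/k₂)^[k₂/(k₂−k₁)].
= (3.82/0.860)^(0.860/(0.860−3.82)) = (4.442)^(-0.2905) = 0.6484.
C_{P,max} = 0.6484×5.94 = 3.85 mol/L.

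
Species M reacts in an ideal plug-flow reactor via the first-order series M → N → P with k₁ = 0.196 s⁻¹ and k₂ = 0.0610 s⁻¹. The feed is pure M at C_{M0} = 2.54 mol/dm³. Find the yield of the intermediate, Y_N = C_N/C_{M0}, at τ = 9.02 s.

The intermediate concentration in a first-order A→B→C sequence is C_N = k₁C_{M0}(e^(−k₁τ) − e^(−k₂τ))/(k₂−k₁).
e^(−k₁τ) = e^(−0.196×9.02) = e^(−1.768) = 0.1707; e^(−k₂τ) = e^(−0.5502) = 0.5768.
C_N = 0.196×2.54/(0.0610−0.196) × (0.1707−0.5768) = (-3.688)×(-0.4061) = 1.498 mol/dm³.
Y_N = C_N/C_{M0} = 1.498/2.54 = 0.590.

0.590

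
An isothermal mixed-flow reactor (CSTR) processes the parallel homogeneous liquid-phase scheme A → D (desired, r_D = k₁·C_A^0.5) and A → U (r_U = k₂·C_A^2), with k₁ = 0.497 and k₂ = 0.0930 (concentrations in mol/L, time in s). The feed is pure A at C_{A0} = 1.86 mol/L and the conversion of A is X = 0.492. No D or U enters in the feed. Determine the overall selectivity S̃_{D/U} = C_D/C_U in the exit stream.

Exit C_A = C_{A0}(1−X) = 1.86×0.508 = 0.9449 mol/L.
Rates in a CSTR are evaluated at the outlet concentration: r_D = 0.497×0.9449^0.5 = 0.4831, r_U = 0.0930×0.9449^2 = 0.08303.
Overall selectivity = C_D/C_U = r_Dτ/(r_Uτ) = r_D/r_U = 5.82.

5.82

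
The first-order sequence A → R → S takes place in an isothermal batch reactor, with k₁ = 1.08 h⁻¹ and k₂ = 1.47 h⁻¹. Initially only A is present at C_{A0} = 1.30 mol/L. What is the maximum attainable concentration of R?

At the optimum, C_{R,max}/C_{A0} = (k₁/k₂)^[k₂/(k₂−k₁)].
= (1.08/1.47)^(1.47/(1.47−1.08)) = (0.7347)^(3.769) = 0.3128.
C_{R,max} = 0.3128×1.30 = 0.407 mol/L.

0.407 mol/L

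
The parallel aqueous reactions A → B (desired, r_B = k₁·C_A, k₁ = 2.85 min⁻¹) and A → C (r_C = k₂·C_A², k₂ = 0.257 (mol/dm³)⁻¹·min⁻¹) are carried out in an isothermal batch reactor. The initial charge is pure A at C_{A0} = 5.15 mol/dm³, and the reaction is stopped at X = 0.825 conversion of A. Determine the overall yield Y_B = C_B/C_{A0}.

C_A = C_{A0}(1−X) = 0.9013 mol/dm³.
Along a PFR/batch, dC_B/dC_A = −r_B/(r_B+r_C) = −k₁/(k₁+k₂·C_A).
Integrating from C_{A0} to C_A: C_B = (2.85/0.257)·ln[(2.85+0.257·5.15)/(2.85+0.257·0.901)] = 11.09·ln(4.174/3.082) = 3.364 mol/dm³.
Y_B = C_B/C_{A0} = 3.364/5.15 = 0.653.

0.653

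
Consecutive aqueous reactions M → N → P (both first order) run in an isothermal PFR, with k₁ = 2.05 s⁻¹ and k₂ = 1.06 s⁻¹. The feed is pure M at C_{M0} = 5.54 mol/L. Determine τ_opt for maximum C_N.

0.666 s

Setting dC_N/dτ = 0 gives τ_opt = ln(k₂/k₁)/(k₂−k₁).
= ln(1.06/2.05)/(1.06−2.05) = ln(0.5171)/-0.9900 = -0.6596/-0.9900 = 0.666 s.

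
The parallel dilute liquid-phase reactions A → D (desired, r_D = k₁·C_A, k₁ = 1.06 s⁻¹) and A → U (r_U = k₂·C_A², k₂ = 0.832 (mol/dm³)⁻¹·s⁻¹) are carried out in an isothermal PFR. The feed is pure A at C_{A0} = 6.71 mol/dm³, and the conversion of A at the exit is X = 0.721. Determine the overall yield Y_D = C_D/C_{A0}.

C_A = C_{A0}(1−X) = 1.872 mol/dm³.
Along a PFR/batch, dC_D/dC_A = −r_D/(r_D+r_U) = −k₁/(k₁+k₂·C_A).
Integrating from C_{A0} to C_A: C_D = (1.06/0.832)·ln[(1.06+0.832·6.71)/(1.06+0.832·1.87)] = 1.274·ln(6.643/2.618) = 1.186 mol/dm³.
Y_D = C_D/C_{A0} = 1.186/6.71 = 0.177.

0.177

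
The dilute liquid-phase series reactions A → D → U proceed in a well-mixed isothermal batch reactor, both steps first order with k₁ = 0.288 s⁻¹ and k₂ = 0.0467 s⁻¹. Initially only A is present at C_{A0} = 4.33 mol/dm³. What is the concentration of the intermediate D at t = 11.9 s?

For first-order series with pure A initially, C_D(t) = k₁C_{A0}/(k₂−k₁)·(e^(−k₁t) − e^(−k₂t)).
e^(−k₁t) = e^(−0.288×11.9) = e^(−3.427) = 0.03248; e^(−k₂t) = e^(−0.5557) = 0.5737.
C_D = 0.288×4.33/(0.0467−0.288) × (0.03248−0.5737) = (-5.168)×(-0.5412) = 2.797 mol/dm³.

2.80 mol/dm³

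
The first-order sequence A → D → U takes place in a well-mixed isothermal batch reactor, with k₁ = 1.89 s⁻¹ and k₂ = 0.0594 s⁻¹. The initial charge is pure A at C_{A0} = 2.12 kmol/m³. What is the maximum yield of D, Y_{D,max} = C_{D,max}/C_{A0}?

Evaluating C_D at t_opt = ln(k₂/k₁)/(k₂−k₁) gives C_{D,max}/C_{A0} = (k₁/k₂)^[k₂/(k₂−k₁)].
= (1.89/0.0594)^(0.0594/(0.0594−1.89)) = (31.82)^(-0.03245) = 0.8938.

0.894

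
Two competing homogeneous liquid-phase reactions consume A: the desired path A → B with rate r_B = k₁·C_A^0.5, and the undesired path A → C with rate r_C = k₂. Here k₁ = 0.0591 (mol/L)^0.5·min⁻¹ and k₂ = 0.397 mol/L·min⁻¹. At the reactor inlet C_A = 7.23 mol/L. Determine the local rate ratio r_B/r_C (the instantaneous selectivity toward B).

0.400

S_{B/C} = r_B/r_C = (k₁·C_A^0.5)/(k₂) = (k₁/k₂)·C_A^0.5.
= (0.0591×7.230^0.5) / (0.397) = 0.1589/0.3970 = 0.400.
Since the desired path is higher order in A, keeping C_A high (PFR or concentrated feed) favours B.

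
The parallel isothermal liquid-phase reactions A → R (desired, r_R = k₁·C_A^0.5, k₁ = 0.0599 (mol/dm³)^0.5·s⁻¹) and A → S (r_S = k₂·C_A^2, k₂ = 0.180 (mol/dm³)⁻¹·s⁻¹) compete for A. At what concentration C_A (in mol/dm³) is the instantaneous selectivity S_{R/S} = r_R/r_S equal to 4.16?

S_{R/S} = (k₁/k₂)·C_A^-1.5 ⇒ C_A = (S·k₂/k₁)^(1/(-1.5)).
= (4.16×0.180/0.0599)^(-0.6667) = (12.50)^(-0.6667) = 0.186 mol/dm³.

0.186 mol/dm³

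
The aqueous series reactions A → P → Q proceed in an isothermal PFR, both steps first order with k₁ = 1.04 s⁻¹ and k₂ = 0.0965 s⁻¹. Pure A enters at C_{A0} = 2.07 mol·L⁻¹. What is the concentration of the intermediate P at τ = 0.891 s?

1.19 mol·L⁻¹

The intermediate concentration in a first-order A→B→C sequence is C_P = k₁C_{A0}(e^(−k₁τ) − e^(−k₂τ))/(k₂−k₁).
e^(−k₁τ) = e^(−1.04×0.891) = e^(−0.9266) = 0.3959; e^(−k₂τ) = e^(−0.08598) = 0.9176.
C_P = 1.04×2.07/(0.0965−1.04) × (0.3959−0.9176) = (-2.282)×(-0.5217) = 1.190 mol·L⁻¹.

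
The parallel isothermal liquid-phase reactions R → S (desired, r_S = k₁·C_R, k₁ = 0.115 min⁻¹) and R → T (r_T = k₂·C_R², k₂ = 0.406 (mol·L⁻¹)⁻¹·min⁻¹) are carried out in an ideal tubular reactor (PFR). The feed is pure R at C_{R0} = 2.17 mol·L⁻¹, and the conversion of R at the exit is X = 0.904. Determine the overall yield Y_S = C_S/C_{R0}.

0.210

C_R = C_{R0}(1−X) = 0.2083 mol·L⁻¹.
Along a PFR/batch, dC_S/dC_R = −r_S/(r_S+r_T) = −k₁/(k₁+k₂·C_R).
Integrating from C_{R0} to C_R: C_S = (0.115/0.406)·ln[(0.115+0.406·2.17)/(0.115+0.406·0.208)] = 0.2833·ln(0.9960/0.1996) = 0.4553 mol·L⁻¹.
Y_S = C_S/C_{R0} = 0.4553/2.17 = 0.210.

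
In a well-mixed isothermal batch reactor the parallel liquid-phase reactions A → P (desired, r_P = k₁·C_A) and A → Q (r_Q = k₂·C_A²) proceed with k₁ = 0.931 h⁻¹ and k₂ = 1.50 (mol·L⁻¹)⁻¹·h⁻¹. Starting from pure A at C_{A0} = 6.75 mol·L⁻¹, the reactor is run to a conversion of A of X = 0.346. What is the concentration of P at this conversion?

C_A = C_{A0}(1−X) = 4.415 mol·L⁻¹.
Along a PFR/batch, dC_P/dC_A = −r_P/(r_P+r_Q) = −k₁/(k₁+k₂·C_A).
Integrating from C_{A0} to C_A: C_P = (0.931/1.50)·ln[(0.931+1.50·6.75)/(0.931+1.50·4.41)] = 0.6207·ln(11.06/7.553) = 0.2365 mol·L⁻¹.

0.237 mol·L⁻¹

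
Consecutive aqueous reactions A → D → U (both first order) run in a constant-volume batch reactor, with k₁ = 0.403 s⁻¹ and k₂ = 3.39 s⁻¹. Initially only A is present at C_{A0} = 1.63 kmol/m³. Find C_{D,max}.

Evaluating C_D at t_opt = ln(k₂/k₁)/(k₂−k₁) gives C_{D,max}/C_{A0} = (k₁/k₂)^[k₂/(k₂−k₁)].
= (0.403/3.39)^(3.39/(3.39−0.403)) = (0.1189)^(1.135) = 0.08919.
C_{D,max} = 0.08919×1.63 = 0.145 kmol/m³.

0.145 kmol/m³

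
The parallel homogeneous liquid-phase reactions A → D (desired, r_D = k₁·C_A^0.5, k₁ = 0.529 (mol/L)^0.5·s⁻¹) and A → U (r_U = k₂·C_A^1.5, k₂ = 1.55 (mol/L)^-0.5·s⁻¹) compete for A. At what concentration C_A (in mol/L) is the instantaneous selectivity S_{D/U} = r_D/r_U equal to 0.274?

1.25 mol/L

S_{D/U} = (k₁/k₂)·C_A⁻¹ ⇒ C_A = (S·k₂/k₁)^(-1).
= (0.274×1.55/0.529)^(-1) = (0.8028)^(-1) = 1.25 mol/L.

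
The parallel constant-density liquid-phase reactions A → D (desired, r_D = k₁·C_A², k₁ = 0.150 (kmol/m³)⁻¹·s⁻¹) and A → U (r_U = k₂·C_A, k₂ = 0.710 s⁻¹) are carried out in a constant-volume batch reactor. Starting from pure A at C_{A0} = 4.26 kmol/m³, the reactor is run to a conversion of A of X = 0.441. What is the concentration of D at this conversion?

0.770 kmol/m³

C_A = C_{A0}(1−X) = 2.381 kmol/m³.
Along a PFR/batch, dC_U/dC_A = −r_U/(r_D+r_U) = −k₂/(k₂+k₁·C_A).
Integrating from C_{A0} to C_A: C_U = (0.710/0.150)·ln[(0.710+0.150·4.26)/(0.710+0.150·2.38)] = 4.733·ln(1.349/1.067) = 1.109 kmol/m³.
Then C_D = (C_{A0}−C_A) − C_U = 1.879 − 1.109 = 0.7695 kmol/m³.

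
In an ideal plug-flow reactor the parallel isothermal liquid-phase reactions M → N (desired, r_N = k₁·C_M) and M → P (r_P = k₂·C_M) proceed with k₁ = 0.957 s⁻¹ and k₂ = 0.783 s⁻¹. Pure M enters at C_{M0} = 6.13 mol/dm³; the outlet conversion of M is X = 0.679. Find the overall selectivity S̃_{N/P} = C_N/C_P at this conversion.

1.22

C_M = C_{M0}(1−X) = 1.968 mol/dm³.
Both paths are first order in M, so the instantaneous fraction to N is constant: dC_N/d(−C_M) = k₁/(k₁+k₂) = 0.5500.
C_N = 0.5500·(C_{M0}−C_M) = 0.5500×4.162 = 2.29 mol/dm³.
C_P = (C_{M0}−C_M)−C_N = 1.873 mol/dm³; S̃_{N/P} = 2.289/1.873 = 1.22.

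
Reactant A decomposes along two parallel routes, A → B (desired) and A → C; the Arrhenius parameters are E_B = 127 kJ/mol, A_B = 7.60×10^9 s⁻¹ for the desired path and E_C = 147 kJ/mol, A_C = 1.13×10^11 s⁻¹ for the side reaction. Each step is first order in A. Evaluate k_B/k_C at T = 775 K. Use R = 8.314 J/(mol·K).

k_B/k_C = (A_B/A_C)·exp[−(E_B−E_C)/(RT)] = (A_B/A_C)·exp[(E_C−E_B)/(RT)].
(E_C−E_B)/(RT) = (147−127)×10³/(8.314×775) = 20000/6443 = 3.104.
k_B/k_C = (7.60×10^9/1.13×10^11)·exp(3.104) = 0.06726 × 22.29 = 1.50.
Since E_B < E_C, lowering the temperature improves selectivity toward B.

1.50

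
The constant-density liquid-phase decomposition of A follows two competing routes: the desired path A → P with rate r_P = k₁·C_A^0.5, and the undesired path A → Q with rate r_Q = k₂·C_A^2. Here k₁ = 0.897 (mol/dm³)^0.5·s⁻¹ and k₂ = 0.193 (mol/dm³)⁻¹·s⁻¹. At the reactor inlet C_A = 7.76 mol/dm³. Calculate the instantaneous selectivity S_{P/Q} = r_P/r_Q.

0.215

S_{P/Q} = r_P/r_Q = (k₁·C_A^0.5)/(k₂·C_A^2) = (k₁/k₂)·C_A^-1.5.
= (0.897×7.760^0.5) / (0.193×7.760^2) = 2.499/11.62 = 0.215.
The undesired path is higher order in A, so low C_A (CSTR or dilute feed) favours P.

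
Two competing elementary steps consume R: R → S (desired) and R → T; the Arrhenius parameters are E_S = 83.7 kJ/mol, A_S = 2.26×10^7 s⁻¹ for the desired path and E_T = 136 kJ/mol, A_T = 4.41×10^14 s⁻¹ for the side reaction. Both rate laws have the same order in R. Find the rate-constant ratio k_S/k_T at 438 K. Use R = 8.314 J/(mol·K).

Since both paths have the same order in R, the concentration cancels and S_{S/T} = k_S/k_T = (A_S/A_T)·exp[(E_T−E_S)/(RT)].
(E_T−E_S)/(RT) = (136−83.7)×10³/(8.314×438) = 52300/3642 = 14.36.
k_S/k_T = (2.26×10^7/4.41×10^14)·exp(14.36) = 5.125×10^-8 × 1.727×10^6 = 0.0885.
Since E_S < E_T, lowering the temperature improves selectivity toward S.

0.0885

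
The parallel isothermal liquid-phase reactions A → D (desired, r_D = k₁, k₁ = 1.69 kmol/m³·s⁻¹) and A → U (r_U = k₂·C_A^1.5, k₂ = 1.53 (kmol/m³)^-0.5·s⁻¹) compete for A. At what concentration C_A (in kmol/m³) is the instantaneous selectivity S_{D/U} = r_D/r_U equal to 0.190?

3.23 kmol/m³

S_{D/U} = (k₁/k₂)·C_A^-1.5 ⇒ C_A = (S·k₂/k₁)^(1/(-1.5)).
= (0.190×1.53/1.69)^(-0.6667) = (0.1720)^(-0.6667) = 3.23 kmol/m³.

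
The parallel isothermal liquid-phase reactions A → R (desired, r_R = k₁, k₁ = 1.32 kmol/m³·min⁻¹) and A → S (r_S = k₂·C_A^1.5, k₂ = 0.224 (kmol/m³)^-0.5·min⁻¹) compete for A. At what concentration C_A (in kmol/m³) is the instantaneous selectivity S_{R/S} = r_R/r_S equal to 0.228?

8.74 kmol/m³

S_{R/S} = (k₁/k₂)·C_A^-1.5 ⇒ C_A = (S·k₂/k₁)^(1/(-1.5)).
= (0.228×0.224/1.32)^(-0.6667) = (0.03869)^(-0.6667) = 8.74 kmol/m³.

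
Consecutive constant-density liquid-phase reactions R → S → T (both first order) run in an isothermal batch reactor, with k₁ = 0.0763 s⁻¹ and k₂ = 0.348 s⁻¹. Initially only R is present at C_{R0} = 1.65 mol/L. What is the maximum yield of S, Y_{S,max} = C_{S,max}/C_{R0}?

0.143

Evaluating C_S at t_opt = ln(k₂/k₁)/(k₂−k₁) gives C_{S,max}/C_{R0} = (k₁/k₂)^[k₂/(k₂−k₁)].
= (0.0763/0.348)^(0.348/(0.348−0.0763)) = (0.2193)^(1.281) = 0.1432.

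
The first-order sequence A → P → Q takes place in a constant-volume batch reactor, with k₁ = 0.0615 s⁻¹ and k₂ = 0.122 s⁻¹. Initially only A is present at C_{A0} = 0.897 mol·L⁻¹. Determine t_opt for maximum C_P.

11.3 s

Setting dC_P/dt = 0 gives t_opt = ln(k₂/k₁)/(k₂−k₁).
= ln(0.122/0.0615)/(0.122−0.0615) = ln(1.984)/0.06050 = 0.6850/0.06050 = 11.3 s.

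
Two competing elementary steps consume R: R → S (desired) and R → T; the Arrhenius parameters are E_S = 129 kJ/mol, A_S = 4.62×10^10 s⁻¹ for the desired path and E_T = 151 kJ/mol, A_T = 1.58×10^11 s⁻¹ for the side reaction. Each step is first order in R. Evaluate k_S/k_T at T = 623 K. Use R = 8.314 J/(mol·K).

k_S/k_T = (A_S/A_T)·exp[−(E_S−E_T)/(RT)] = (A_S/A_T)·exp[(E_T−E_S)/(RT)].
(E_T−E_S)/(RT) = (151−129)×10³/(8.314×623) = 22000/5180 = 4.247.
k_S/k_T = (4.62×10^10/1.58×10^11)·exp(4.247) = 0.2924 × 69.92 = 20.4.
Since E_S < E_T, lowering the temperature improves selectivity toward S.

20.4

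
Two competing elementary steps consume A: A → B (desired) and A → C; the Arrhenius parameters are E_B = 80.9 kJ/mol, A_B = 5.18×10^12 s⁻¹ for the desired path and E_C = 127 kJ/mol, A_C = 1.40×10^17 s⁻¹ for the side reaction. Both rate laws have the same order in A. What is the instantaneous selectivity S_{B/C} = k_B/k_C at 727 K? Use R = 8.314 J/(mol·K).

With equal orders, S_{B/C} = k_B/k_C = (A_B/A_C)·exp[(E_C−E_B)/(RT)].
(E_C−E_B)/(RT) = (127−80.9)×10³/(8.314×727) = 46100/6044 = 7.627.
k_B/k_C = (5.18×10^12/1.40×10^17)·exp(7.627) = 3.700×10^-5 × 2053 = 0.0760.

0.0760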